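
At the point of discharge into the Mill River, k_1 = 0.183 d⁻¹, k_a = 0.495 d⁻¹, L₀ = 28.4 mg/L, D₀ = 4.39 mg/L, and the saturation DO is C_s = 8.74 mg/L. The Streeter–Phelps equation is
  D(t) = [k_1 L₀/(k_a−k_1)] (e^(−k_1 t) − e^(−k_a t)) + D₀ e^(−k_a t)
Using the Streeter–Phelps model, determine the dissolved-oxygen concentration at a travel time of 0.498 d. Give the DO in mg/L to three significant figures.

DO ≈ 3.12 mg/L

k_1 L₀/(k_a−k_1) = 0.183×28.4/(0.495−0.183) = 5.197/0.3120 = 16.66 mg/L.
e^(−k_1 t) = e^(−0.183×0.4980) = 0.9129; e^(−k_a t) = e^(−0.495×0.4980) = 0.7815.
D = 16.66 × (0.9129 − 0.7815) + 4.39 × 0.7815 = 2.188 + 3.431 = 5.619 mg/L.
DO = C_s − D = 8.74 − 5.619 = 3.121 mg/L.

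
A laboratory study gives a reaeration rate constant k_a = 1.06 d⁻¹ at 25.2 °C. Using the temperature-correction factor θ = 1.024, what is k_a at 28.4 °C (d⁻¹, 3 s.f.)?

k_a ≈ 1.14 d⁻¹

k_a(T₂) = k_a(T₁) · θ^(T₂−T₁) = 1.06 × 1.024^(28.4−25.2)
= 1.06 × 1.024^3.20 = 1.06 × 1.079 = 1.144 d⁻¹.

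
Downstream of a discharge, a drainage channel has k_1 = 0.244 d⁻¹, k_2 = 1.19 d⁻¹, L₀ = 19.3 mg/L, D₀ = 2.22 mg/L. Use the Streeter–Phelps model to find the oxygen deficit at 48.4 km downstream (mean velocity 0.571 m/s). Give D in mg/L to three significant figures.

Travel time t = x/v = 48.4 km / (0.571 m/s) = 48400 m / 0.571 m/s = 84760 s = 0.9811 d.
k_1 L₀/(k_2−k_1) = 0.244×19.3/(1.19−0.244) = 4.709/0.9460 = 4.978 mg/L.
e^(−k_1 t) = e^(−0.244×0.9811) = 0.7871; e^(−k_2 t) = e^(−1.19×0.9811) = 0.3112.
D = 4.978 × (0.7871 − 0.3112) + 2.22 × 0.3112 = 2.369 + 0.6908 = 3.060 mg/L.

D ≈ 3.06 mg/L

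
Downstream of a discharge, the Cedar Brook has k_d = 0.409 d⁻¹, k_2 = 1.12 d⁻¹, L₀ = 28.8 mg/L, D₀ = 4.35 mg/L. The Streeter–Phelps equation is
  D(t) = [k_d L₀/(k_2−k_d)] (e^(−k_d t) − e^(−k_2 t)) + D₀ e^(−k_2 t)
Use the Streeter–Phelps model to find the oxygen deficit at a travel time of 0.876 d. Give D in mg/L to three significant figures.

k_d L₀/(k_2−k_d) = 0.409×28.8/(1.12−0.409) = 11.78/0.7110 = 16.57 mg/L.
e^(−k_d t) = e^(−0.409×0.8760) = 0.6989; e^(−k_2 t) = e^(−1.12×0.8760) = 0.3749.
D = 16.57 × (0.6989 − 0.3749) + 4.35 × 0.3749 = 5.367 + 1.631 = 6.998 mg/L.

D ≈ 7.00 mg/L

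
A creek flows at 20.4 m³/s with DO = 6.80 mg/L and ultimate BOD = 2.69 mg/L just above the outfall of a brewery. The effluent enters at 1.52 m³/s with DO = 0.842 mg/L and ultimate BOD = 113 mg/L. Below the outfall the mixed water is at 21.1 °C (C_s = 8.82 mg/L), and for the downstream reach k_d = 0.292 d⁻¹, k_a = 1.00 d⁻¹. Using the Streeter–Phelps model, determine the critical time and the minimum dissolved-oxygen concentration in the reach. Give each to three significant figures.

Mixed DO = (20.4×6.80 + 1.52×0.842)/(20.4+1.52) = 140.0/21.92 = 6.387 mg/L.
Mixed L₀ = (20.4×2.69 + 1.52×113)/(21.92) = 226.6/21.92 = 10.34 mg/L.
Initial deficit D₀ = C_s − DO₀ = 8.82 − 6.387 = 2.433 mg/L.
t_c = (1/0.7080) ln[(1.00/0.292)(1 − 2.433×0.7080/(0.292×10.34))] = 1.412 × ln(1.471) = 0.5447 d.
D_c = (0.292/1.00) × 10.34 × e^(−0.292×0.5447) = 0.2920 × 10.34 × 0.8530 = 2.575 mg/L.
Minimum DO = 8.82 − 2.575 = 6.245 mg/L.

t_c ≈ 0.545 d; minimum DO ≈ 6.24 mg/L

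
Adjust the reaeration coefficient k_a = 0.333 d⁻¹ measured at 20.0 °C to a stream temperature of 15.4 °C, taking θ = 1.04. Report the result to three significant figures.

k_a(T₂) = k_a(T₁) · θ^(T₂−T₁) = 0.333 × 1.04^(15.4−20.0)
= 0.333 × 1.04^-4.60 = 0.333 × 0.8349 = 0.2780 d⁻¹.

k_a ≈ 0.278 d⁻¹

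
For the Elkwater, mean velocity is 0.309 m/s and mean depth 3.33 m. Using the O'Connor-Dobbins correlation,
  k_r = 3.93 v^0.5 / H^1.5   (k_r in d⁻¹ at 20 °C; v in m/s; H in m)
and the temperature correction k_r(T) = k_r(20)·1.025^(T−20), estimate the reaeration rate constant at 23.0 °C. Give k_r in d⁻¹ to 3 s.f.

k_r(20) = 3.93 × 0.309^0.5 / 3.33^1.5 = 3.93 × 0.5559 / 6.077 = 0.3595 d⁻¹.
k_r(23.0) = 0.3595 × 1.025^(23.0−20) = 0.3595 × 1.077 = 0.3871 d⁻¹.

k_r ≈ 0.387 d⁻¹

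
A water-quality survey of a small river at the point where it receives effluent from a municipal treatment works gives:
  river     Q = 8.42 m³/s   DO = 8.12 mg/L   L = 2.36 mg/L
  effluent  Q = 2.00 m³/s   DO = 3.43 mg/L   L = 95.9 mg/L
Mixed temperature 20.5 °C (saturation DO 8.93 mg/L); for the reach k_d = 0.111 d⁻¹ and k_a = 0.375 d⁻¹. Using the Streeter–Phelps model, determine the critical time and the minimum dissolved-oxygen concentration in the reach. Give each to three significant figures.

t_c ≈ 3.77 d; minimum DO ≈ 4.97 mg/L

Mixed DO = (8.42×8.12 + 2.00×3.43)/(8.42+2.00) = 75.23/10.42 = 7.220 mg/L.
Mixed L₀ = (8.42×2.36 + 2.00×95.9)/(10.42) = 211.7/10.42 = 20.31 mg/L.
Initial deficit D₀ = C_s − DO₀ = 8.93 − 7.220 = 1.710 mg/L.
t_c = (1/0.2640) ln[(0.375/0.111)(1 − 1.710×0.2640/(0.111×20.31))] = 3.788 × ln(2.702) = 3.765 d.
D_c = (0.111/0.375) × 20.31 × e^(−0.111×3.765) = 0.2960 × 20.31 × 0.6584 = 3.959 mg/L.
Minimum DO = 8.93 − 3.959 = 4.971 mg/L.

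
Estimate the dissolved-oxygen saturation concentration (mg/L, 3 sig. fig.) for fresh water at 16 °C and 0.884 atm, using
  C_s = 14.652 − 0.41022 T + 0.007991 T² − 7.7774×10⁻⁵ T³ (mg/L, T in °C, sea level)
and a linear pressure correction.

At sea level: C_s = 14.652 − 0.41022×16 + 0.007991×16² − 7.7774×10⁻⁵×16³ = 9.816 mg/L.
Pressure correction: C_s' = 9.816 × 0.884 = 8.677 mg/L.

C_s ≈ 8.68 mg/L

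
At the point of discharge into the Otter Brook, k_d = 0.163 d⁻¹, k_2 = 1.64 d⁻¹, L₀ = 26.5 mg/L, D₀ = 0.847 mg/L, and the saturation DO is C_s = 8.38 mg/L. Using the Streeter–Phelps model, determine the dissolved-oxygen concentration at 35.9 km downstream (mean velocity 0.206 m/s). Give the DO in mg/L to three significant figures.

DO ≈ 6.35 mg/L

Travel time t = x/v = 35.9 km / (0.206 m/s) = 35900 m / 0.206 m/s = 174300 s = 2.017 d.
k_d L₀/(k_2−k_d) = 0.163×26.5/(1.64−0.163) = 4.320/1.477 = 2.925 mg/L.
e^(−k_d t) = e^(−0.163×2.017) = 0.7198; e^(−k_2 t) = e^(−1.64×2.017) = 0.03659.
D = 2.925 × (0.7198 − 0.03659) + 0.847 × 0.03659 = 1.998 + 0.03099 = 2.029 mg/L.
DO = C_s − D = 8.38 − 2.029 = 6.351 mg/L.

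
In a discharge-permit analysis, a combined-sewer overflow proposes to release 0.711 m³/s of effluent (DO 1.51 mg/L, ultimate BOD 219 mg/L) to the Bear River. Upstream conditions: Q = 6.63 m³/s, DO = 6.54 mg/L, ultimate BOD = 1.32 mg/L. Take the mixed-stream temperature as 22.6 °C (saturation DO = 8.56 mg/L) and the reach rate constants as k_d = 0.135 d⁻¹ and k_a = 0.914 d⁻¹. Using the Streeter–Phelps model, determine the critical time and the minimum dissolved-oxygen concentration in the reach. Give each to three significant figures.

t_c ≈ 1.12 d; minimum DO ≈ 5.72 mg/L

Mixed DO = (6.63×6.54 + 0.711×1.51)/(6.63+0.711) = 44.43/7.341 = 6.053 mg/L.
Mixed L₀ = (6.63×1.32 + 0.711×219)/(7.341) = 164.5/7.341 = 22.40 mg/L.
Initial deficit D₀ = C_s − DO₀ = 8.56 − 6.053 = 2.507 mg/L.
t_c = (1/0.7790) ln[(0.914/0.135)(1 − 2.507×0.7790/(0.135×22.40))] = 1.284 × ln(2.398) = 1.123 d.
D_c = (0.135/0.914) × 22.40 × e^(−0.135×1.123) = 0.1477 × 22.40 × 0.8593 = 2.844 mg/L.
Minimum DO = 8.56 − 2.844 = 5.716 mg/L.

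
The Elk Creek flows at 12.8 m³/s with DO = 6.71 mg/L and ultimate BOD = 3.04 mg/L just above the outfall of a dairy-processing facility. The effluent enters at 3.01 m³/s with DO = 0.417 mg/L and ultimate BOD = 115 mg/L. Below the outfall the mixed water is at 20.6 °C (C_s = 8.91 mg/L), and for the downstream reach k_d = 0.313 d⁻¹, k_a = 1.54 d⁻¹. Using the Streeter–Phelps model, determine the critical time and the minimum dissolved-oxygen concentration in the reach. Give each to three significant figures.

Mixed DO = (12.8×6.71 + 3.01×0.417)/(12.8+3.01) = 87.14/15.81 = 5.512 mg/L.
Mixed L₀ = (12.8×3.04 + 3.01×115)/(15.81) = 385.1/15.81 = 24.36 mg/L.
Initial deficit D₀ = C_s − DO₀ = 8.91 − 5.512 = 3.398 mg/L.
t_c = (1/1.227) ln[(1.54/0.313)(1 − 3.398×1.227/(0.313×24.36))] = 0.8150 × ln(2.229) = 0.6533 d.
D_c = (0.313/1.54) × 24.36 × e^(−0.313×0.6533) = 0.2032 × 24.36 × 0.8151 = 4.035 mg/L.
Minimum DO = 8.91 − 4.035 = 4.875 mg/L.

t_c ≈ 0.653 d; minimum DO ≈ 4.88 mg/L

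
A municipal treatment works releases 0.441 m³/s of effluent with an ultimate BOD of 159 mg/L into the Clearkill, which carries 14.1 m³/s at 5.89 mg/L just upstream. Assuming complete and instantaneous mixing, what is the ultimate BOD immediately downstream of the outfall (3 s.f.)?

10.5 mg/L

Flow-weighted mixing: C = (Q_r C_r + Q_w C_w)/(Q_r + Q_w)
= (14.1×5.89 + 0.441×159)/(14.1 + 0.441) = 153.2/14.54 = 10.53 mg/L.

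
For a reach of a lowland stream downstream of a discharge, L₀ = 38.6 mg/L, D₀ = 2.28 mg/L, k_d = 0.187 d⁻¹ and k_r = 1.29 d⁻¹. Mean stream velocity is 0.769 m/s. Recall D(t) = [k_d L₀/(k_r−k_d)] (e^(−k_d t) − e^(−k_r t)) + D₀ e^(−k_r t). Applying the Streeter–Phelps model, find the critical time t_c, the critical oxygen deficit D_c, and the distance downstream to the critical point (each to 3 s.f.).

t_c ≈ 1.36 d; D_c ≈ 4.34 mg/L; x_c ≈ 90.5 km

t_c = [1/(k_r−k_d)] ln[(k_r/k_d)(1 − D₀(k_r−k_d)/(k_d L₀))]
= [1/(1.29−0.187)] ln[(1.29/0.187)(1 − 2.28×1.103/(0.187×38.6))]
= (1/1.103) ln[6.898 × 0.6516] = 0.9066 × ln(4.495) = 0.9066 × 1.503 = 1.363 d.
L(t_c) = L₀ e^(−k_d t_c) = 38.6 × 0.7751 = 29.92 mg/L, and at the critical point k_r D_c = k_d L, so D_c = (0.187/1.29) × 29.92 = 4.337 mg/L.
x_c = v t_c = 0.769 m/s × 1.363 d × 86400 s/d = 90530 m ≈ 90.5 km.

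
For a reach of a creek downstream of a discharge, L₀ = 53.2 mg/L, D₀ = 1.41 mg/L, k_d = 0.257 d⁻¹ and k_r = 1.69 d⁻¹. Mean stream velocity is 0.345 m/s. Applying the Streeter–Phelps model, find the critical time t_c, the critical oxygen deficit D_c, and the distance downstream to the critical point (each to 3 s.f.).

t_c ≈ 1.20 d; D_c ≈ 5.94 mg/L; x_c ≈ 35.9 km

With k_r/k_d = 6.576 and 1 − D₀(k_r−k_d)/(k_d L₀) = 0.8522,
t_c = ln(6.576 × 0.8522) / (1.69 − 0.257) = ln(5.604) / 1.433 = 1.723/1.433 = 1.203 d.
D_c = (k_d/k_r) L₀ e^(−k_d t_c) = (0.257/1.69) × 53.2 × e^(−0.257×1.203) = 0.1521 × 53.2 × 0.7341 = 5.939 mg/L.
x_c = v t_c = 0.345 m/s × 1.203 d × 86400 s/d = 35850 m ≈ 35.9 km.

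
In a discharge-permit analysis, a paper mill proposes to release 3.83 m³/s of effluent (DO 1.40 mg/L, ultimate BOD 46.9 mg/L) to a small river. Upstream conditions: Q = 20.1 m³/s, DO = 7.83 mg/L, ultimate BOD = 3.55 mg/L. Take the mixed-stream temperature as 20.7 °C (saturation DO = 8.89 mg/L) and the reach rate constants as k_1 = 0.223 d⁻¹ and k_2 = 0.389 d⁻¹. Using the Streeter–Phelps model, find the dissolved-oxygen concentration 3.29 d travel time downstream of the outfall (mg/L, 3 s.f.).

Mixed DO = (20.1×7.83 + 3.83×1.40)/(20.1+3.83) = 162.7/23.93 = 6.801 mg/L.
Mixed L₀ = (20.1×3.55 + 3.83×46.9)/(23.93) = 251.0/23.93 = 10.49 mg/L.
Initial deficit D₀ = C_s − DO₀ = 8.89 − 6.801 = 2.089 mg/L.
D(3.29) = [0.223×10.49/(0.389−0.223)](e^(−0.223×3.29) − e^(−0.389×3.29)) + 2.089 e^(−0.389×3.29)
= 14.09 × (0.4801 − 0.2781) + 2.089 × 0.2781 = 3.428 mg/L.
DO = 8.89 − 3.428 = 5.462 mg/L.

DO ≈ 5.46 mg/L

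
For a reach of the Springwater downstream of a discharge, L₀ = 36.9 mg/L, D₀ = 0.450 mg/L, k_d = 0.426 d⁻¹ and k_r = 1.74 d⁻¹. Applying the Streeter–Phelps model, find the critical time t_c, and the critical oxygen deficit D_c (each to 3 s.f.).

t_c = [1/(k_r−k_d)] ln[(k_r/k_d)(1 − D₀(k_r−k_d)/(k_d L₀))]
= [1/(1.74−0.426)] ln[(1.74/0.426)(1 − 0.450×1.314/(0.426×36.9))]
= (1/1.314) ln[4.085 × 0.9624] = 0.7610 × ln(3.931) = 0.7610 × 1.369 = 1.042 d.
L(t_c) = L₀ e^(−k_d t_c) = 36.9 × 0.6416 = 23.68 mg/L, and at the critical point k_r D_c = k_d L, so D_c = (0.426/1.74) × 23.68 = 5.796 mg/L.

t_c ≈ 1.04 d; D_c ≈ 5.80 mg/L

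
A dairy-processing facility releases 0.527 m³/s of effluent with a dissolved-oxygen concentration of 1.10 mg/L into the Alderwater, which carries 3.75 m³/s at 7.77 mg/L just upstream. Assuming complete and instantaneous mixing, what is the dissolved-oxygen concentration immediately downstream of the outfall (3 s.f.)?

6.95 mg/L

Flow-weighted mixing: C = (Q_r C_r + Q_w C_w)/(Q_r + Q_w)
= (3.75×7.77 + 0.527×1.10)/(3.75 + 0.527) = 29.72/4.277 = 6.948 mg/L.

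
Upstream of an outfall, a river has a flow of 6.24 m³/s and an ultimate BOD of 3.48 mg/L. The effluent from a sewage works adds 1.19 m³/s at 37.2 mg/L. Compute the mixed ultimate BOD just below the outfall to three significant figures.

Flow-weighted mixing: C = (Q_r C_r + Q_w C_w)/(Q_r + Q_w)
= (6.24×3.48 + 1.19×37.2)/(6.24 + 1.19) = 65.98/7.430 = 8.881 mg/L.

8.88 mg/L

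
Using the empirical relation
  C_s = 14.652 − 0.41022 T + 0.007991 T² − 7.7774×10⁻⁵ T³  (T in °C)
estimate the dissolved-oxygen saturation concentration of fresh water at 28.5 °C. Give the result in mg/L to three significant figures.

C_s = 14.652 − 0.41022×28.5 + 0.007991×28.5² − 7.7774×10⁻⁵×28.5³ = 7.651 mg/L.

C_s ≈ 7.65 mg/L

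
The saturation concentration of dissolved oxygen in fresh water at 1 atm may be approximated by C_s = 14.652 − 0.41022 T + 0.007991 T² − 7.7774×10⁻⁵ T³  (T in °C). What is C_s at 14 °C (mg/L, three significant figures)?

C_s = 14.652 − 0.41022×14 + 0.007991×14² − 7.7774×10⁻⁵×14³ = 10.26 mg/L.

C_s ≈ 10.3 mg/L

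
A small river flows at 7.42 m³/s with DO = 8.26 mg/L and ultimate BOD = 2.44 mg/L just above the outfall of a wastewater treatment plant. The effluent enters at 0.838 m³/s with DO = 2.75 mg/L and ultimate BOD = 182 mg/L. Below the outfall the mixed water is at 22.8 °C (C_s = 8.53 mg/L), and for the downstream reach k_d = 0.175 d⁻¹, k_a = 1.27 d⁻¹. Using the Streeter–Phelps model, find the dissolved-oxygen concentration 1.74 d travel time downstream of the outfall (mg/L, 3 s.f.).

Mixed DO = (7.42×8.26 + 0.838×2.75)/(7.42+0.838) = 63.59/8.258 = 7.701 mg/L.
Mixed L₀ = (7.42×2.44 + 0.838×182)/(8.258) = 170.6/8.258 = 20.66 mg/L.
Initial deficit D₀ = C_s − DO₀ = 8.53 − 7.701 = 0.8291 mg/L.
D(1.74) = [0.175×20.66/(1.27−0.175)](e^(−0.175×1.74) − e^(−1.27×1.74)) + 0.8291 e^(−1.27×1.74)
= 3.302 × (0.7375 − 0.1097) + 0.8291 × 0.1097 = 2.164 mg/L.
DO = 8.53 − 2.164 = 6.366 mg/L.

DO ≈ 6.37 mg/L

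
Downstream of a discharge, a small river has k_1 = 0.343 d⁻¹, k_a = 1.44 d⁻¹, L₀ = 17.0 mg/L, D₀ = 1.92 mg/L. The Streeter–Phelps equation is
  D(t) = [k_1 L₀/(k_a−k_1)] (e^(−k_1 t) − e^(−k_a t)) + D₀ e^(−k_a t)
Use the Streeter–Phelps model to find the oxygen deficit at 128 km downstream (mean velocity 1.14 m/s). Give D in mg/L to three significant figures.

Travel time t = x/v = 128 km / (1.14 m/s) = 128000 m / 1.14 m/s = 112300 s = 1.300 d.
k_1 L₀/(k_a−k_1) = 0.343×17.0/(1.44−0.343) = 5.831/1.097 = 5.315 mg/L.
e^(−k_1 t) = e^(−0.343×1.300) = 0.6403; e^(−k_a t) = e^(−1.44×1.300) = 0.1539.
D = 5.315 × (0.6403 − 0.1539) + 1.92 × 0.1539 = 2.586 + 0.2955 = 2.881 mg/L.

D ≈ 2.88 mg/L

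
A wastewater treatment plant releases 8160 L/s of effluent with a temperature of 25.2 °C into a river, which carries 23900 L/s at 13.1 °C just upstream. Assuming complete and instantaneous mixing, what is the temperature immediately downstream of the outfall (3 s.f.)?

16.2 °C

Flow-weighted mixing: C = (Q_r C_r + Q_w C_w)/(Q_r + Q_w)
= (23900×13.1 + 8160×25.2)/(23900 + 8160) = 518700/32060 = 16.18 °C.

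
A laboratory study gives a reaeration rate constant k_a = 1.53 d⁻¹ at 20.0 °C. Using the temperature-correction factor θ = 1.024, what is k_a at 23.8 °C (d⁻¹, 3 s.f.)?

k_a(T₂) = k_a(T₁) · θ^(T₂−T₁) = 1.53 × 1.024^(23.8−20.0)
= 1.53 × 1.024^3.80 = 1.53 × 1.094 = 1.674 d⁻¹.

k_a ≈ 1.67 d⁻¹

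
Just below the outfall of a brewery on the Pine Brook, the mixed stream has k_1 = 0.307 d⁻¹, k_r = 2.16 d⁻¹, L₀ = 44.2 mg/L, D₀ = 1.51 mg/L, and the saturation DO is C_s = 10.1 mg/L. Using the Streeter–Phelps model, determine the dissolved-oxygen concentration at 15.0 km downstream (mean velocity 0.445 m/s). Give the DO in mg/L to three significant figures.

Travel time t = x/v = 15.0 km / (0.445 m/s) = 15000 m / 0.445 m/s = 33710 s = 0.3901 d.
k_1 L₀/(k_r−k_1) = 0.307×44.2/(2.16−0.307) = 13.57/1.853 = 7.323 mg/L.
e^(−k_1 t) = e^(−0.307×0.3901) = 0.8871; e^(−k_r t) = e^(−2.16×0.3901) = 0.4305.
D = 7.323 × (0.8871 − 0.4305) + 1.51 × 0.4305 = 3.343 + 0.6501 = 3.994 mg/L.
DO = C_s − D = 10.1 − 3.994 = 6.106 mg/L.

DO ≈ 6.11 mg/L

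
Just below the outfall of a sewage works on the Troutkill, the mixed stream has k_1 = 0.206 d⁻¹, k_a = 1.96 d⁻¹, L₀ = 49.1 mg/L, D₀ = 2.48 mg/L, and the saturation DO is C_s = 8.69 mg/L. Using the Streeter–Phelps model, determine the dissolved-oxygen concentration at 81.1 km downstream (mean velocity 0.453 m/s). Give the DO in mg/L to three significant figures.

Travel time t = x/v = 81.1 km / (0.453 m/s) = 81100 m / 0.453 m/s = 179000 s = 2.072 d.
k_1 L₀/(k_a−k_1) = 0.206×49.1/(1.96−0.206) = 10.11/1.754 = 5.767 mg/L.
e^(−k_1 t) = e^(−0.206×2.072) = 0.6526; e^(−k_a t) = e^(−1.96×2.072) = 0.01723.
D = 5.767 × (0.6526 − 0.01723) + 2.48 × 0.01723 = 3.664 + 0.04272 = 3.706 mg/L.
DO = C_s − D = 8.69 − 3.706 = 4.984 mg/L.

DO ≈ 4.98 mg/L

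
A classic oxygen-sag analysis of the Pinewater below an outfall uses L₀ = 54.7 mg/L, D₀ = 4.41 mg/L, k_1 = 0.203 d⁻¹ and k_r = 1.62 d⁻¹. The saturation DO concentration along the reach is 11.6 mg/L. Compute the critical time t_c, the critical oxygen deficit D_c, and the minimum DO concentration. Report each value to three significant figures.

t_c ≈ 0.882 d; D_c ≈ 5.73 mg/L; min DO ≈ 5.87 mg/L

With k_r/k_1 = 7.980 and 1 − D₀(k_r−k_1)/(k_1 L₀) = 0.4372,
t_c = ln(7.980 × 0.4372) / (1.62 − 0.203) = ln(3.489) / 1.417 = 1.250/1.417 = 0.8819 d.
D_c = (k_1/k_r) L₀ e^(−k_1 t_c) = (0.203/1.62) × 54.7 × e^(−0.203×0.8819) = 0.1253 × 54.7 × 0.8361 = 5.731 mg/L.
Minimum DO = C_s − D_c = 11.6 − 5.731 = 5.869 mg/L.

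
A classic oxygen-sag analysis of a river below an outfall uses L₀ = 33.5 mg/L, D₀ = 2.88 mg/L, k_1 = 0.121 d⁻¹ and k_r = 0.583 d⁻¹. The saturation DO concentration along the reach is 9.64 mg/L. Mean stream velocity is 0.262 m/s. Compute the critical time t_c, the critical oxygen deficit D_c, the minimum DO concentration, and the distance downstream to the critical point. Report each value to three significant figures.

With k_r/k_1 = 4.818 and 1 − D₀(k_r−k_1)/(k_1 L₀) = 0.6718,
t_c = ln(4.818 × 0.6718) / (0.583 − 0.121) = ln(3.237) / 0.4620 = 1.175/0.4620 = 2.542 d.
D_c = (k_1/k_r) L₀ e^(−k_1 t_c) = (0.121/0.583) × 33.5 × e^(−0.121×2.542) = 0.2075 × 33.5 × 0.7352 = 5.112 mg/L.
Minimum DO = C_s − D_c = 9.64 − 5.112 = 4.528 mg/L.
x_c = v t_c = 0.262 m/s × 2.542 d × 86400 s/d = 57550 m ≈ 57.5 km.

t_c ≈ 2.54 d; D_c ≈ 5.11 mg/L; min DO ≈ 4.53 mg/L; x_c ≈ 57.5 km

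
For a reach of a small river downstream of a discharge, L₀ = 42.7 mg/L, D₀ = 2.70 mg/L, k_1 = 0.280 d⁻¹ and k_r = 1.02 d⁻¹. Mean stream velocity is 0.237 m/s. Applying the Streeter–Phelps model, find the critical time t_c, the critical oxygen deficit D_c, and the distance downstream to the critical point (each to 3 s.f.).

t_c ≈ 1.50 d; D_c ≈ 7.70 mg/L; x_c ≈ 30.7 km

At the critical point dD/dt = 0, so k_1 L₀ e^(−k_1 t) = k_r D. Substituting D(t) from the Streeter–Phelps equation and solving for t gives
t_c = ln[(k_r/k_1)(1 − D₀(k_r−k_1)/(k_1 L₀))] / (k_r−k_1).
Here k_r−k_1 = 0.7400 d⁻¹ and 1 − D₀(k_r−k_1)/(k_1 L₀) = 1 − 2.70×0.7400/(0.280×42.7) = 0.8329, so
t_c = ln(3.643 × 0.8329) / 0.7400 = 1.110 / 0.7400 = 1.500 d.
L(t_c) = L₀ e^(−k_1 t_c) = 42.7 × 0.6571 = 28.06 mg/L, and at the critical point k_r D_c = k_1 L, so D_c = (0.280/1.02) × 28.06 = 7.702 mg/L.
x_c = v t_c = 0.237 m/s × 1.500 d × 86400 s/d = 30710 m ≈ 30.7 km.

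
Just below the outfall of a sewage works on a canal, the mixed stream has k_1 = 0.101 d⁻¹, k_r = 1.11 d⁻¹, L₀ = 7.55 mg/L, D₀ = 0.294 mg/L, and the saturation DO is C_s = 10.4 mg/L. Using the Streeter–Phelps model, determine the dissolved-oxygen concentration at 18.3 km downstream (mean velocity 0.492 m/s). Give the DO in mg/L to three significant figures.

Travel time t = x/v = 18.3 km / (0.492 m/s) = 18300 m / 0.492 m/s = 37200 s = 0.4305 d.
k_1 L₀/(k_r−k_1) = 0.101×7.55/(1.11−0.101) = 0.7626/1.009 = 0.7557 mg/L.
e^(−k_1 t) = e^(−0.101×0.4305) = 0.9575; e^(−k_r t) = e^(−1.11×0.4305) = 0.6201.
D = 0.7557 × (0.9575 − 0.6201) + 0.294 × 0.6201 = 0.2549 + 0.1823 = 0.4373 mg/L.
DO = C_s − D = 10.4 − 0.4373 = 9.963 mg/L.

DO ≈ 9.96 mg/L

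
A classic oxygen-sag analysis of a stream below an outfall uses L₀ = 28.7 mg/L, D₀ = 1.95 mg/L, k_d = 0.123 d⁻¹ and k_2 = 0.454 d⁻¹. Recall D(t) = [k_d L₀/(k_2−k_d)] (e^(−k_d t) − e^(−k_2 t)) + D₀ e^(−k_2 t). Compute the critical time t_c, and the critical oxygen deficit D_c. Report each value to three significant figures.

t_c ≈ 3.34 d; D_c ≈ 5.16 mg/L

t_c = [1/(k_2−k_d)] ln[(k_2/k_d)(1 − D₀(k_2−k_d)/(k_d L₀))]
= [1/(0.454−0.123)] ln[(0.454/0.123)(1 − 1.95×0.3310/(0.123×28.7))]
= (1/0.3310) ln[3.691 × 0.8172] = 3.021 × ln(3.016) = 3.021 × 1.104 = 3.335 d.
D_c = (k_d/k_2) L₀ e^(−k_d t_c) = (0.123/0.454) × 28.7 × e^(−0.123×3.335) = 0.2709 × 28.7 × 0.6635 = 5.159 mg/L.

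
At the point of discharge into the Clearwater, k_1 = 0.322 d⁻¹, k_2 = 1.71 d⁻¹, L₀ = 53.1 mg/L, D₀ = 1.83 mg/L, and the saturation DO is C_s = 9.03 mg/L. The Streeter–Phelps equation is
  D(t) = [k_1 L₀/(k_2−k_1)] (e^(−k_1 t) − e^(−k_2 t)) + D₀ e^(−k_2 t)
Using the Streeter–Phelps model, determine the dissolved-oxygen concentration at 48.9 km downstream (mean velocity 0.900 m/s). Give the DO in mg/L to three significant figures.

Travel time t = x/v = 48.9 km / (0.900 m/s) = 48900 m / 0.900 m/s = 54330 s = 0.6289 d.
k_1 L₀/(k_2−k_1) = 0.322×53.1/(1.71−0.322) = 17.10/1.388 = 12.32 mg/L.
e^(−k_1 t) = e^(−0.322×0.6289) = 0.8167; e^(−k_2 t) = e^(−1.71×0.6289) = 0.3412.
D = 12.32 × (0.8167 − 0.3412) + 1.83 × 0.3412 = 5.858 + 0.6244 = 6.482 mg/L.
DO = C_s − D = 9.03 − 6.482 = 2.548 mg/L.

DO ≈ 2.55 mg/L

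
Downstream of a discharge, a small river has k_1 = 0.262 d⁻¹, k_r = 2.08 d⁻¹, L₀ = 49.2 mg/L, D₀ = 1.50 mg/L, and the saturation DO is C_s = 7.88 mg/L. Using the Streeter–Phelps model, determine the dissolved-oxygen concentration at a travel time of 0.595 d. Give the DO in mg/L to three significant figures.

DO ≈ 3.43 mg/L

k_1 L₀/(k_r−k_1) = 0.262×49.2/(2.08−0.262) = 12.89/1.818 = 7.090 mg/L.
e^(−k_1 t) = e^(−0.262×0.5950) = 0.8557; e^(−k_r t) = e^(−2.08×0.5950) = 0.2901.
D = 7.090 × (0.8557 − 0.2901) + 1.50 × 0.2901 = 4.010 + 0.4351 = 4.445 mg/L.
DO = C_s − D = 7.88 − 4.445 = 3.435 mg/L.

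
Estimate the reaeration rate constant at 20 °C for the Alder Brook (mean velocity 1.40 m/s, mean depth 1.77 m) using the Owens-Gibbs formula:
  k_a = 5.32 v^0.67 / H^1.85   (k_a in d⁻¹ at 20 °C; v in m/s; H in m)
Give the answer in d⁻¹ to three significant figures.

k_a = 5.32 × 1.40^0.67 / 1.77^1.85 = 5.32 × 1.253 / 2.876 = 2.318 d⁻¹.

k_a ≈ 2.32 d⁻¹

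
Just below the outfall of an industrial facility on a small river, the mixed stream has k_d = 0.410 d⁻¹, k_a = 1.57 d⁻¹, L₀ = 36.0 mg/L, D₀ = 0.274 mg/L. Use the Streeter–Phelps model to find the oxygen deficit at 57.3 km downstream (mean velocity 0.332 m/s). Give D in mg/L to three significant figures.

Travel time t = x/v = 57.3 km / (0.332 m/s) = 57300 m / 0.332 m/s = 172600 s = 1.998 d.
k_d L₀/(k_a−k_d) = 0.410×36.0/(1.57−0.410) = 14.76/1.160 = 12.72 mg/L.
e^(−k_d t) = e^(−0.410×1.998) = 0.4409; e^(−k_a t) = e^(−1.57×1.998) = 0.04345.
D = 12.72 × (0.4409 − 0.04345) + 0.274 × 0.04345 = 5.057 + 0.01190 = 5.069 mg/L.

D ≈ 5.07 mg/L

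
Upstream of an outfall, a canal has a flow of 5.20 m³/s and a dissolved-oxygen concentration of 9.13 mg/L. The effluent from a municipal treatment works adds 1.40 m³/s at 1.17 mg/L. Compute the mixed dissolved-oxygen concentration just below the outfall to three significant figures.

7.44 mg/L

Flow-weighted mixing: C = (Q_r C_r + Q_w C_w)/(Q_r + Q_w)
= (5.20×9.13 + 1.40×1.17)/(5.20 + 1.40) = 49.11/6.600 = 7.442 mg/L.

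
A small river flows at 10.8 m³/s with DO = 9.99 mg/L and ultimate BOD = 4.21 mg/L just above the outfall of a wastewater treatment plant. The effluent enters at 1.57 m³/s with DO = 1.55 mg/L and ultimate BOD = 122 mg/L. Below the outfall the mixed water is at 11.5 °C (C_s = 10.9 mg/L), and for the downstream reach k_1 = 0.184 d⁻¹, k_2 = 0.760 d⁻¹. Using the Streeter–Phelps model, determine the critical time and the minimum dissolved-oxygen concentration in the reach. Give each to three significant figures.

t_c ≈ 1.78 d; minimum DO ≈ 7.56 mg/L

Mixed DO = (10.8×9.99 + 1.57×1.55)/(10.8+1.57) = 110.3/12.37 = 8.919 mg/L.
Mixed L₀ = (10.8×4.21 + 1.57×122)/(12.37) = 237.0/12.37 = 19.16 mg/L.
Initial deficit D₀ = C_s − DO₀ = 10.9 − 8.919 = 1.981 mg/L.
t_c = (1/0.5760) ln[(0.760/0.184)(1 − 1.981×0.5760/(0.184×19.16))] = 1.736 × ln(2.793) = 1.783 d.
D_c = (0.184/0.760) × 19.16 × e^(−0.184×1.783) = 0.2421 × 19.16 × 0.7203 = 3.341 mg/L.
Minimum DO = 10.9 − 3.341 = 7.559 mg/L.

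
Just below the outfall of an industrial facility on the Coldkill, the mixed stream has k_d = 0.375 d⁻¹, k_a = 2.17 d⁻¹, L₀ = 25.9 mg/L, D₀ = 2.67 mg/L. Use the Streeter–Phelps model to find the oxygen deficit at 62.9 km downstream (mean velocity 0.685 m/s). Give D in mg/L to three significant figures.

D ≈ 3.36 mg/L

Travel time t = x/v = 62.9 km / (0.685 m/s) = 62900 m / 0.685 m/s = 91820 s = 1.063 d.
k_d L₀/(k_a−k_d) = 0.375×25.9/(2.17−0.375) = 9.712/1.795 = 5.411 mg/L.
e^(−k_d t) = e^(−0.375×1.063) = 0.6713; e^(−k_a t) = e^(−2.17×1.063) = 0.09963.
D = 5.411 × (0.6713 − 0.09963) + 2.67 × 0.09963 = 3.093 + 0.2660 = 3.359 mg/L.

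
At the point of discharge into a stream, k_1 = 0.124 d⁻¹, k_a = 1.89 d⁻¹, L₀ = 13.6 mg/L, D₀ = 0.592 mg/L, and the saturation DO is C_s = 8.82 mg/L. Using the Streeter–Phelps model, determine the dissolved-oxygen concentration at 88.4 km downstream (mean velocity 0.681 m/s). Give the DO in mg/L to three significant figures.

DO ≈ 8.05 mg/L

Travel time t = x/v = 88.4 km / (0.681 m/s) = 88400 m / 0.681 m/s = 129800 s = 1.502 d.
k_1 L₀/(k_a−k_1) = 0.124×13.6/(1.89−0.124) = 1.686/1.766 = 0.9549 mg/L.
e^(−k_1 t) = e^(−0.124×1.502) = 0.8300; e^(−k_a t) = e^(−1.89×1.502) = 0.05845.
D = 0.9549 × (0.8300 − 0.05845) + 0.592 × 0.05845 = 0.7368 + 0.03460 = 0.7714 mg/L.
DO = C_s − D = 8.82 − 0.7714 = 8.049 mg/L.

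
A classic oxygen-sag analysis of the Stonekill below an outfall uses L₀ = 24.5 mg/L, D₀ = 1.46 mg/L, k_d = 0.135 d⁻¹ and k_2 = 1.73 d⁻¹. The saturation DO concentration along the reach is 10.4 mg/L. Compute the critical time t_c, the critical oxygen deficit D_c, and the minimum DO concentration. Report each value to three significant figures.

With k_2/k_d = 12.81 and 1 − D₀(k_2−k_d)/(k_d L₀) = 0.2959,
t_c = ln(12.81 × 0.2959) / (1.73 − 0.135) = ln(3.792) / 1.595 = 1.333/1.595 = 0.8357 d.
L(t_c) = L₀ e^(−k_d t_c) = 24.5 × 0.8933 = 21.89 mg/L, and at the critical point k_2 D_c = k_d L, so D_c = (0.135/1.73) × 21.89 = 1.708 mg/L.
Minimum DO = C_s − D_c = 10.4 − 1.708 = 8.692 mg/L.

t_c ≈ 0.836 d; D_c ≈ 1.71 mg/L; min DO ≈ 8.69 mg/L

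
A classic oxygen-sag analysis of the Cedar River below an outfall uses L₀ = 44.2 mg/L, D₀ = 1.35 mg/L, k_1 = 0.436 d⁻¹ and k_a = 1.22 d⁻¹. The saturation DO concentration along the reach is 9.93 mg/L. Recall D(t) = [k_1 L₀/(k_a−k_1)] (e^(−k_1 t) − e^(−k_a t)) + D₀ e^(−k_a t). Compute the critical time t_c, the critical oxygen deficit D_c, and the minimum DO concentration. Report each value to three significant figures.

t_c = [1/(k_a−k_1)] ln[(k_a/k_1)(1 − D₀(k_a−k_1)/(k_1 L₀))]
= [1/(1.22−0.436)] ln[(1.22/0.436)(1 − 1.35×0.7840/(0.436×44.2))]
= (1/0.7840) ln[2.798 × 0.9451] = 1.276 × ln(2.644) = 1.276 × 0.9725 = 1.240 d.
D_c = (k_1/k_a) L₀ e^(−k_1 t_c) = (0.436/1.22) × 44.2 × e^(−0.436×1.240) = 0.3574 × 44.2 × 0.5823 = 9.198 mg/L.
Minimum DO = C_s − D_c = 9.93 − 9.198 = 0.7324 mg/L.

t_c ≈ 1.24 d; D_c ≈ 9.20 mg/L; min DO ≈ 0.732 mg/L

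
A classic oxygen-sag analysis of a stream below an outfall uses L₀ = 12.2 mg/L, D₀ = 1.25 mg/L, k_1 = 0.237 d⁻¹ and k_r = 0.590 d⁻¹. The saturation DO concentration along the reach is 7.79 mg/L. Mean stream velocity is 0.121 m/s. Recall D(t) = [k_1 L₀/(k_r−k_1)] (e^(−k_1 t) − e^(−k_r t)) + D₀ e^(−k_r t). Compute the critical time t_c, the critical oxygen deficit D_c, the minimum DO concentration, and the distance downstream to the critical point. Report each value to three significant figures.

At the critical point dD/dt = 0, so k_1 L₀ e^(−k_1 t) = k_r D. Substituting D(t) from the Streeter–Phelps equation and solving for t gives
t_c = ln[(k_r/k_1)(1 − D₀(k_r−k_1)/(k_1 L₀))] / (k_r−k_1).
Here k_r−k_1 = 0.3530 d⁻¹ and 1 − D₀(k_r−k_1)/(k_1 L₀) = 1 − 1.25×0.3530/(0.237×12.2) = 0.8474, so
t_c = ln(2.489 × 0.8474) / 0.3530 = 0.7465 / 0.3530 = 2.115 d.
D_c = (k_1/k_r) L₀ e^(−k_1 t_c) = (0.237/0.590) × 12.2 × e^(−0.237×2.115) = 0.4017 × 12.2 × 0.6058 = 2.969 mg/L.
Minimum DO = C_s − D_c = 7.79 − 2.969 = 4.821 mg/L.
x_c = v t_c = 0.121 m/s × 2.115 d × 86400 s/d = 22110 m ≈ 22.1 km.

t_c ≈ 2.11 d; D_c ≈ 2.97 mg/L; min DO ≈ 4.82 mg/L; x_c ≈ 22.1 km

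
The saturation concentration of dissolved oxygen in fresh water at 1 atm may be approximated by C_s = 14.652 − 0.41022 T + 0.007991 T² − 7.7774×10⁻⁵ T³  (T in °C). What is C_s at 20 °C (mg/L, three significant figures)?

C_s = 14.652 − 0.41022×20 + 0.007991×20² − 7.7774×10⁻⁵×20³ = 9.022 mg/L.

C_s ≈ 9.02 mg/L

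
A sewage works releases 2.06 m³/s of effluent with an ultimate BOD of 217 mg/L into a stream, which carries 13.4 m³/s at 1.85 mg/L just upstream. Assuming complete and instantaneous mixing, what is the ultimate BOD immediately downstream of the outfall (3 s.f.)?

Flow-weighted mixing: C = (Q_r C_r + Q_w C_w)/(Q_r + Q_w)
= (13.4×1.85 + 2.06×217)/(13.4 + 2.06) = 471.8/15.46 = 30.52 mg/L.

30.5 mg/L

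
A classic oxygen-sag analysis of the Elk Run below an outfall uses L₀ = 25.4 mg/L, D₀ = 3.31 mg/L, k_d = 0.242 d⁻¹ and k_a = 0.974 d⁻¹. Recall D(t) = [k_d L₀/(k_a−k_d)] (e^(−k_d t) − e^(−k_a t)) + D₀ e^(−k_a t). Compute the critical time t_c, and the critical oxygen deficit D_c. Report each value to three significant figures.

t_c ≈ 1.22 d; D_c ≈ 4.70 mg/L

t_c = [1/(k_a−k_d)] ln[(k_a/k_d)(1 − D₀(k_a−k_d)/(k_d L₀))]
= [1/(0.974−0.242)] ln[(0.974/0.242)(1 − 3.31×0.7320/(0.242×25.4))]
= (1/0.7320) ln[4.025 × 0.6058] = 1.366 × ln(2.438) = 1.366 × 0.8913 = 1.218 d.
D_c = (k_d/k_a) L₀ e^(−k_d t_c) = (0.242/0.974) × 25.4 × e^(−0.242×1.218) = 0.2485 × 25.4 × 0.7448 = 4.700 mg/L.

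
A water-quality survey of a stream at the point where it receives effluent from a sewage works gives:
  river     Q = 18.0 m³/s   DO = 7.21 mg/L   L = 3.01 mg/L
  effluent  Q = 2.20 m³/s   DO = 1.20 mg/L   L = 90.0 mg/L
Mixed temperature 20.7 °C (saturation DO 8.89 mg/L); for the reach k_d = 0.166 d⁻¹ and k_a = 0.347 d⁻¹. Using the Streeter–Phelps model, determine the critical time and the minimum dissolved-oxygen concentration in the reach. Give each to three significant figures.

Mixed DO = (18.0×7.21 + 2.20×1.20)/(18.0+2.20) = 132.4/20.20 = 6.555 mg/L.
Mixed L₀ = (18.0×3.01 + 2.20×90.0)/(20.20) = 252.2/20.20 = 12.48 mg/L.
Initial deficit D₀ = C_s − DO₀ = 8.89 − 6.555 = 2.335 mg/L.
t_c = (1/0.1810) ln[(0.347/0.166)(1 − 2.335×0.1810/(0.166×12.48))] = 5.525 × ln(1.664) = 2.814 d.
D_c = (0.166/0.347) × 12.48 × e^(−0.166×2.814) = 0.4784 × 12.48 × 0.6268 = 3.744 mg/L.
Minimum DO = 8.89 − 3.744 = 5.146 mg/L.

t_c ≈ 2.81 d; minimum DO ≈ 5.15 mg/L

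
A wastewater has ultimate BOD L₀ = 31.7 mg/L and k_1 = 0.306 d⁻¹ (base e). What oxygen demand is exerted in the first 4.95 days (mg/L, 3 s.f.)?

y ≈ 24.7 mg/L

y_t = L₀(1 − e^(−k_1 t)) = 31.7 × (1 − e^(−0.306×4.95))
= 31.7 × (1 − 0.2199) = 31.7 × 0.7801 = 24.73 mg/L.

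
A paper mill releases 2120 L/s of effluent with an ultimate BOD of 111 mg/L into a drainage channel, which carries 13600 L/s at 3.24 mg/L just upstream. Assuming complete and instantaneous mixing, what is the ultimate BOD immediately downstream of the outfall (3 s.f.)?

Flow-weighted mixing: C = (Q_r C_r + Q_w C_w)/(Q_r + Q_w)
= (13600×3.24 + 2120×111)/(13600 + 2120) = 279400/15720 = 17.77 mg/L.

17.8 mg/L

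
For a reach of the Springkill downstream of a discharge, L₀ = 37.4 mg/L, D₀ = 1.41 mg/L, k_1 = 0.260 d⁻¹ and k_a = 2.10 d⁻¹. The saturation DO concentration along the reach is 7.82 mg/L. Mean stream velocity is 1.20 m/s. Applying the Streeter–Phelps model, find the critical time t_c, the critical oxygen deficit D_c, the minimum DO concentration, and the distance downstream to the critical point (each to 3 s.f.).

t_c ≈ 0.967 d; D_c ≈ 3.60 mg/L; min DO ≈ 4.22 mg/L; x_c ≈ 100 km

t_c = [1/(k_a−k_1)] ln[(k_a/k_1)(1 − D₀(k_a−k_1)/(k_1 L₀))]
= [1/(2.10−0.260)] ln[(2.10/0.260)(1 − 1.41×1.840/(0.260×37.4))]
= (1/1.840) ln[8.077 × 0.7332] = 0.5435 × ln(5.922) = 0.5435 × 1.779 = 0.9667 d.
D_c = (k_1/k_a) L₀ e^(−k_1 t_c) = (0.260/2.10) × 37.4 × e^(−0.260×0.9667) = 0.1238 × 37.4 × 0.7778 = 3.601 mg/L.
Minimum DO = C_s − D_c = 7.82 − 3.601 = 4.219 mg/L.
x_c = v t_c = 1.20 m/s × 0.9667 d × 86400 s/d = 100200 m ≈ 100 km.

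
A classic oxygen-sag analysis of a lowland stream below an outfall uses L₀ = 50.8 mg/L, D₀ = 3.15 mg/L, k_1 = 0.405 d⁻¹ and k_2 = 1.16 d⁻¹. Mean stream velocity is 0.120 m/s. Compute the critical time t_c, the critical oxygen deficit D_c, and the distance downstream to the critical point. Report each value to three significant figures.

t_c ≈ 1.23 d; D_c ≈ 10.8 mg/L; x_c ≈ 12.8 km

With k_2/k_1 = 2.864 and 1 − D₀(k_2−k_1)/(k_1 L₀) = 0.8844,
t_c = ln(2.864 × 0.8844) / (1.16 − 0.405) = ln(2.533) / 0.7550 = 0.9294/0.7550 = 1.231 d.
D_c = (k_1/k_2) L₀ e^(−k_1 t_c) = (0.405/1.16) × 50.8 × e^(−0.405×1.231) = 0.3491 × 50.8 × 0.6074 = 10.77 mg/L.
x_c = v t_c = 0.120 m/s × 1.231 d × 86400 s/d = 12760 m ≈ 12.8 km.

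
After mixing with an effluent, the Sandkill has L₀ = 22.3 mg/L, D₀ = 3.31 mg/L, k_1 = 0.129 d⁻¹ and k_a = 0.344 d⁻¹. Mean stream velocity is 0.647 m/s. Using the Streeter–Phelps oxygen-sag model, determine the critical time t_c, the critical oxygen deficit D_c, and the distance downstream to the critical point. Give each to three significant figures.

t_c ≈ 3.24 d; D_c ≈ 5.51 mg/L; x_c ≈ 181 km

t_c = [1/(k_a−k_1)] ln[(k_a/k_1)(1 − D₀(k_a−k_1)/(k_1 L₀))]
= [1/(0.344−0.129)] ln[(0.344/0.129)(1 − 3.31×0.2150/(0.129×22.3))]
= (1/0.2150) ln[2.667 × 0.7526] = 4.651 × ln(2.007) = 4.651 × 0.6966 = 3.240 d.
L(t_c) = L₀ e^(−k_1 t_c) = 22.3 × 0.6584 = 14.68 mg/L, and at the critical point k_a D_c = k_1 L, so D_c = (0.129/0.344) × 14.68 = 5.506 mg/L.
x_c = v t_c = 0.647 m/s × 3.240 d × 86400 s/d = 181100 m ≈ 181 km.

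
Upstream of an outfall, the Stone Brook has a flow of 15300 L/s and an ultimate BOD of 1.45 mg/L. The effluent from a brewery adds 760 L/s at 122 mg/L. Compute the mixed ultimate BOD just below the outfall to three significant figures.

Flow-weighted mixing: C = (Q_r C_r + Q_w C_w)/(Q_r + Q_w)
= (15300×1.45 + 760×122)/(15300 + 760) = 114900/16060 = 7.155 mg/L.

7.15 mg/L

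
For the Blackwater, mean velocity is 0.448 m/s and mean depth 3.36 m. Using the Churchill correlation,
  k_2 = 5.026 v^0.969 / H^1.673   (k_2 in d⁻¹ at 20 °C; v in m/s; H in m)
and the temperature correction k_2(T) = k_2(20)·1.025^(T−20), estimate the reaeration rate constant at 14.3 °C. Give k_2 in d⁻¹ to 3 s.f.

k_2(20) = 5.026 × 0.448^0.969 / 3.36^1.673 = 5.026 × 0.4593 / 7.596 = 0.3039 d⁻¹.
k_2(14.3) = 0.3039 × 1.025^(14.3−20) = 0.3039 × 0.8687 = 0.2640 d⁻¹.

k_2 ≈ 0.264 d⁻¹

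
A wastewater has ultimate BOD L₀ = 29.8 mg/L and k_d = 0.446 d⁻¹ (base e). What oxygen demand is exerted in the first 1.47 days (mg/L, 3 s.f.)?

y_t = L₀(1 − e^(−k_d t)) = 29.8 × (1 − e^(−0.446×1.47))
= 29.8 × (1 − 0.5191) = 29.8 × 0.4809 = 14.33 mg/L.

y ≈ 14.3 mg/L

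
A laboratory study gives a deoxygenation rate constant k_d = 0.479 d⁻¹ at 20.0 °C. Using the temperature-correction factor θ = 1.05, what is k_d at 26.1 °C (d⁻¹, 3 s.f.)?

k_d(T₂) = k_d(T₁) · θ^(T₂−T₁) = 0.479 × 1.05^(26.1−20.0)
= 0.479 × 1.05^6.10 = 0.479 × 1.347 = 0.6450 d⁻¹.

k_d ≈ 0.645 d⁻¹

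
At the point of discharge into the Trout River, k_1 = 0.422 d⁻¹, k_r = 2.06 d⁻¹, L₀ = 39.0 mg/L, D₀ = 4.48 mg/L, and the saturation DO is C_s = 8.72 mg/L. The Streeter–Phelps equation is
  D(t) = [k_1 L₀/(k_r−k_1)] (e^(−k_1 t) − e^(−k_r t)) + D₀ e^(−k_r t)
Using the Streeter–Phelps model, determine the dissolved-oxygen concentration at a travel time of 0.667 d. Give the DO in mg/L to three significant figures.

DO ≈ 2.55 mg/L

k_1 L₀/(k_r−k_1) = 0.422×39.0/(2.06−0.422) = 16.46/1.638 = 10.05 mg/L.
e^(−k_1 t) = e^(−0.422×0.6670) = 0.7547; e^(−k_r t) = e^(−2.06×0.6670) = 0.2531.
D = 10.05 × (0.7547 − 0.2531) + 4.48 × 0.2531 = 5.040 + 1.134 = 6.174 mg/L.
DO = C_s − D = 8.72 − 6.174 = 2.546 mg/L.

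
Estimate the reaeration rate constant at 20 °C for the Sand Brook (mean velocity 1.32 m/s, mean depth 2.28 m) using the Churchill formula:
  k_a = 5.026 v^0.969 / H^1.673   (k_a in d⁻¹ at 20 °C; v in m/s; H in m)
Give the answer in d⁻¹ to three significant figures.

k_a = 5.026 × 1.32^0.969 / 2.28^1.673 = 5.026 × 1.309 / 3.970 = 1.657 d⁻¹.

k_a ≈ 1.66 d⁻¹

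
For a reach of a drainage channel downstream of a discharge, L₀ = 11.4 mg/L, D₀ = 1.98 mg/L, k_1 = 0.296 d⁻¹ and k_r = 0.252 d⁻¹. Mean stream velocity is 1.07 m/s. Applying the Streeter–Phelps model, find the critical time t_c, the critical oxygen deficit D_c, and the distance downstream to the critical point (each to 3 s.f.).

t_c ≈ 3.08 d; D_c ≈ 5.38 mg/L; x_c ≈ 285 km

With k_r/k_1 = 0.8514 and 1 − D₀(k_r−k_1)/(k_1 L₀) = 1.026,
t_c = ln(0.8514 × 1.026) / (0.252 − 0.296) = ln(0.8733) / -0.04400 = -0.1354/-0.04400 = 3.078 d.
D_c = (k_1/k_r) L₀ e^(−k_1 t_c) = (0.296/0.252) × 11.4 × e^(−0.296×3.078) = 1.175 × 11.4 × 0.4021 = 5.384 mg/L.
x_c = v t_c = 1.07 m/s × 3.078 d × 86400 s/d = 284600 m ≈ 285 km.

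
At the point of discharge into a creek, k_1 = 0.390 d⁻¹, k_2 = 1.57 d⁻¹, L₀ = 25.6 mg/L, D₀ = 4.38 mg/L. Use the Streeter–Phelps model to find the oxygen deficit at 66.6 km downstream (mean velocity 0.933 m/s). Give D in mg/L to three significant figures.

Travel time t = x/v = 66.6 km / (0.933 m/s) = 66600 m / 0.933 m/s = 71380 s = 0.8262 d.
k_1 L₀/(k_2−k_1) = 0.390×25.6/(1.57−0.390) = 9.984/1.180 = 8.461 mg/L.
e^(−k_1 t) = e^(−0.390×0.8262) = 0.7245; e^(−k_2 t) = e^(−1.57×0.8262) = 0.2733.
D = 8.461 × (0.7245 − 0.2733) + 4.38 × 0.2733 = 3.818 + 1.197 = 5.015 mg/L.

D ≈ 5.01 mg/L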